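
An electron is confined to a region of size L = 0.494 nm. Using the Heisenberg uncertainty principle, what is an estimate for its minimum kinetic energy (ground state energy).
39.031 meV

Using the uncertainty principle to estimate ground state energy:

1. The position uncertainty is approximately the confinement size:
   Δx ≈ L = 4.940e-10 m

2. From ΔxΔp ≥ ℏ/2, the minimum momentum uncertainty is:
   Δp ≈ ℏ/(2L) = 1.067e-25 kg·m/s

3. The kinetic energy is approximately:
   KE ≈ (Δp)²/(2m) = (1.067e-25)²/(2 × 9.109e-31 kg)
   KE ≈ 6.253e-21 J = 39.031 meV

This is an order-of-magnitude estimate of the ground state energy.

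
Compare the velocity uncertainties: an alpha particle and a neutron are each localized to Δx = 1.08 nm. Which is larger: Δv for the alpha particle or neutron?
The neutron has the larger minimum velocity uncertainty, by a ratio of 4.0.

For both particles, Δp_min = ℏ/(2Δx) = 4.882e-26 kg·m/s (same for both).

The velocity uncertainty is Δv = Δp/m:
- alpha particle: Δv = 4.882e-26 / 6.645e-27 = 7.348e+00 m/s = 7.348 m/s
- neutron: Δv = 4.882e-26 / 1.675e-27 = 2.915e+01 m/s = 29.149 m/s

Ratio: 2.915e+01 / 7.348e+00 = 4.0

The lighter particle has larger velocity uncertainty because Δv ∝ 1/m.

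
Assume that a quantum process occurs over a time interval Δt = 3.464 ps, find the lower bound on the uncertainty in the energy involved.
95.007 μeV

Using the energy-time uncertainty principle:
ΔEΔt ≥ ℏ/2

The minimum uncertainty in energy is:
ΔE_min = ℏ/(2Δt)
ΔE_min = (1.055e-34 J·s) / (2 × 3.464e-12 s)
ΔE_min = 1.522e-23 J = 95.007 μeV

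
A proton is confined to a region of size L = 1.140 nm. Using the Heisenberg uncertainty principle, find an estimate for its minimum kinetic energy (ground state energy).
3.992 μeV

Using the uncertainty principle to estimate ground state energy:

1. The position uncertainty is approximately the confinement size:
   Δx ≈ L = 1.140e-09 m

2. From ΔxΔp ≥ ℏ/2, the minimum momentum uncertainty is:
   Δp ≈ ℏ/(2L) = 4.625e-26 kg·m/s

3. The kinetic energy is approximately:
   KE ≈ (Δp)²/(2m) = (4.625e-26)²/(2 × 1.673e-27 kg)
   KE ≈ 6.395e-25 J = 3.992 μeV

This is an order-of-magnitude estimate of the ground state energy.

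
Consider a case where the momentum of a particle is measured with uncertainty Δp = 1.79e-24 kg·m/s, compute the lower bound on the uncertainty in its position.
29.457 pm

Using the Heisenberg uncertainty principle:
ΔxΔp ≥ ℏ/2

The minimum uncertainty in position is:
Δx_min = ℏ/(2Δp)
Δx_min = (1.055e-34 J·s) / (2 × 1.790e-24 kg·m/s)
Δx_min = 2.946e-11 m = 29.457 pm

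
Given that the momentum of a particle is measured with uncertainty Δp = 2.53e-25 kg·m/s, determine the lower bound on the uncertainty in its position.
208.413 pm

Using the Heisenberg uncertainty principle:
ΔxΔp ≥ ℏ/2

The minimum uncertainty in position is:
Δx_min = ℏ/(2Δp)
Δx_min = (1.055e-34 J·s) / (2 × 2.530e-25 kg·m/s)
Δx_min = 2.084e-10 m = 208.413 pm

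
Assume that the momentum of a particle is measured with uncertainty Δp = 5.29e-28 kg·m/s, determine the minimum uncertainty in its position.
99.676 nm

Using the Heisenberg uncertainty principle:
ΔxΔp ≥ ℏ/2

The minimum uncertainty in position is:
Δx_min = ℏ/(2Δp)
Δx_min = (1.055e-34 J·s) / (2 × 5.290e-28 kg·m/s)
Δx_min = 9.968e-08 m = 99.676 nm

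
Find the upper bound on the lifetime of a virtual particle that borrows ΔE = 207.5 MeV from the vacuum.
1.586 ys

Using the energy-time uncertainty principle:
ΔEΔt ≥ ℏ/2

For a virtual particle borrowing energy ΔE, the maximum lifetime is:
Δt_max = ℏ/(2ΔE)

Converting energy:
ΔE = 207.5 MeV = 3.325e-11 J

Δt_max = (1.055e-34 J·s) / (2 × 3.325e-11 J)
Δt_max = 1.586e-24 s = 1.586 ys

Virtual particles with higher borrowed energy exist for shorter times.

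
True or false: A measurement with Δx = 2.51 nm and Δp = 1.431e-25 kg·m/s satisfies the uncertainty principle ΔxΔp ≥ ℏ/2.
Yes, it satisfies the uncertainty principle.

Calculate the product ΔxΔp:
ΔxΔp = (2.510e-09 m) × (1.431e-25 kg·m/s)
ΔxΔp = 3.592e-34 J·s

Compare to the minimum allowed value ℏ/2:
ℏ/2 = 5.273e-35 J·s

Since ΔxΔp = 3.592e-34 J·s ≥ 5.273e-35 J·s = ℏ/2,
the measurement satisfies the uncertainty principle.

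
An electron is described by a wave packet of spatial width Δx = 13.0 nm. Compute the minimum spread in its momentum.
4.056 × 10^-27 kg·m/s

For a wave packet, the spatial width Δx and momentum spread Δp are related by the uncertainty principle:
ΔxΔp ≥ ℏ/2

The minimum momentum spread is:
Δp_min = ℏ/(2Δx)
Δp_min = (1.055e-34 J·s) / (2 × 1.300e-08 m)
Δp_min = 4.056e-27 kg·m/s

A wave packet cannot have both a well-defined position and well-defined momentum.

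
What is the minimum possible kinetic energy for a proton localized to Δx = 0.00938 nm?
58.959 meV

Localizing a particle requires giving it sufficient momentum uncertainty:

1. From uncertainty principle: Δp ≥ ℏ/(2Δx)
   Δp_min = (1.055e-34 J·s) / (2 × 9.380e-12 m)
   Δp_min = 5.621e-24 kg·m/s

2. This momentum uncertainty corresponds to kinetic energy:
   KE ≈ (Δp)²/(2m) = (5.621e-24)²/(2 × 1.673e-27 kg)
   KE = 9.446e-21 J = 58.959 meV

Tighter localization requires more energy.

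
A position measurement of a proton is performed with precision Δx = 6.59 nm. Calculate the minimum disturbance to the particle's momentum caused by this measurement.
8.001 × 10^-27 kg·m/s

The uncertainty principle implies that measuring position disturbs momentum:
ΔxΔp ≥ ℏ/2

When we measure position with precision Δx, we necessarily introduce a momentum uncertainty:
Δp ≥ ℏ/(2Δx)
Δp_min = (1.055e-34 J·s) / (2 × 6.590e-09 m)
Δp_min = 8.001e-27 kg·m/s

The more precisely we measure position, the greater the momentum disturbance.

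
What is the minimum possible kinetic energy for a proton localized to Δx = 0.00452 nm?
253.909 meV

Localizing a particle requires giving it sufficient momentum uncertainty:

1. From uncertainty principle: Δp ≥ ℏ/(2Δx)
   Δp_min = (1.055e-34 J·s) / (2 × 4.520e-12 m)
   Δp_min = 1.167e-23 kg·m/s

2. This momentum uncertainty corresponds to kinetic energy:
   KE ≈ (Δp)²/(2m) = (1.167e-23)²/(2 × 1.673e-27 kg)
   KE = 4.068e-20 J = 253.909 meV

Tighter localization requires more energy.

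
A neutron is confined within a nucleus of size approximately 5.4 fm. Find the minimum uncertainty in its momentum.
9.765 × 10^-21 kg·m/s

Using the Heisenberg uncertainty principle:
ΔxΔp ≥ ℏ/2

With Δx ≈ L = 5.400e-15 m (the confinement size):
Δp_min = ℏ/(2Δx)
Δp_min = (1.055e-34 J·s) / (2 × 5.400e-15 m)
Δp_min = 9.765e-21 kg·m/s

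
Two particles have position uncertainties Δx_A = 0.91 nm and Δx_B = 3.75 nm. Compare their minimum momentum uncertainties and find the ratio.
Particle A has the larger minimum momentum uncertainty, by a factor of 4.12.

For each particle, the minimum momentum uncertainty is Δp_min = ℏ/(2Δx):

Particle A: Δp_A = ℏ/(2×9.100e-10 m) = 5.794e-26 kg·m/s
Particle B: Δp_B = ℏ/(2×3.750e-09 m) = 1.406e-26 kg·m/s

Ratio: Δp_A/Δp_B = 4.12

Since Δp_min ∝ 1/Δx, the particle with smaller position uncertainty (A) has larger momentum uncertainty.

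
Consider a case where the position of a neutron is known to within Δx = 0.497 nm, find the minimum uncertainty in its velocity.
63.342 m/s

Using the Heisenberg uncertainty principle and Δp = mΔv:
ΔxΔp ≥ ℏ/2
Δx(mΔv) ≥ ℏ/2

The minimum uncertainty in velocity is:
Δv_min = ℏ/(2mΔx)
Δv_min = (1.055e-34 J·s) / (2 × 1.675e-27 kg × 4.970e-10 m)
Δv_min = 6.334e+01 m/s = 63.342 m/s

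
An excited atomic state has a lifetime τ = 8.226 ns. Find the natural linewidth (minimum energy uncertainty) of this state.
40.008 neV

Using the energy-time uncertainty principle:
ΔEΔt ≥ ℏ/2

The lifetime τ represents the time uncertainty Δt.
The natural linewidth (minimum energy uncertainty) is:

ΔE = ℏ/(2τ)
ΔE = (1.055e-34 J·s) / (2 × 8.226e-09 s)
ΔE = 6.410e-27 J = 40.008 neV

This natural linewidth limits the precision of spectroscopic measurements.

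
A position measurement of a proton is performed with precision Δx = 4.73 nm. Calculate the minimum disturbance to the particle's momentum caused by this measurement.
1.115 × 10^-26 kg·m/s

The uncertainty principle implies that measuring position disturbs momentum:
ΔxΔp ≥ ℏ/2

When we measure position with precision Δx, we necessarily introduce a momentum uncertainty:
Δp ≥ ℏ/(2Δx)
Δp_min = (1.055e-34 J·s) / (2 × 4.730e-09 m)
Δp_min = 1.115e-26 kg·m/s

The more precisely we measure position, the greater the momentum disturbance.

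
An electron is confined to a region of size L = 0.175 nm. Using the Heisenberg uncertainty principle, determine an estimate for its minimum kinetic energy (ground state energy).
311.019 meV

Using the uncertainty principle to estimate ground state energy:

1. The position uncertainty is approximately the confinement size:
   Δx ≈ L = 1.750e-10 m

2. From ΔxΔp ≥ ℏ/2, the minimum momentum uncertainty is:
   Δp ≈ ℏ/(2L) = 3.013e-25 kg·m/s

3. The kinetic energy is approximately:
   KE ≈ (Δp)²/(2m) = (3.013e-25)²/(2 × 9.109e-31 kg)
   KE ≈ 4.983e-20 J = 311.019 meV

This is an order-of-magnitude estimate of the ground state energy.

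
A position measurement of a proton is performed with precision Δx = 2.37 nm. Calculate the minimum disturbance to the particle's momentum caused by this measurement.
2.225 × 10^-26 kg·m/s

The uncertainty principle implies that measuring position disturbs momentum:
ΔxΔp ≥ ℏ/2

When we measure position with precision Δx, we necessarily introduce a momentum uncertainty:
Δp ≥ ℏ/(2Δx)
Δp_min = (1.055e-34 J·s) / (2 × 2.370e-09 m)
Δp_min = 2.225e-26 kg·m/s

The more precisely we measure position, the greater the momentum disturbance.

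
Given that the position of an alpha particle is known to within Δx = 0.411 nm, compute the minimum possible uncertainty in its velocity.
19.308 m/s

Using the Heisenberg uncertainty principle and Δp = mΔv:
ΔxΔp ≥ ℏ/2
Δx(mΔv) ≥ ℏ/2

The minimum uncertainty in velocity is:
Δv_min = ℏ/(2mΔx)
Δv_min = (1.055e-34 J·s) / (2 × 6.645e-27 kg × 4.110e-10 m)
Δv_min = 1.931e+01 m/s = 19.308 m/s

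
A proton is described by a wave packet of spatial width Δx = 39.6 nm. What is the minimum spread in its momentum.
1.332 × 10^-27 kg·m/s

For a wave packet, the spatial width Δx and momentum spread Δp are related by the uncertainty principle:
ΔxΔp ≥ ℏ/2

The minimum momentum spread is:
Δp_min = ℏ/(2Δx)
Δp_min = (1.055e-34 J·s) / (2 × 3.960e-08 m)
Δp_min = 1.332e-27 kg·m/s

A wave packet cannot have both a well-defined position and well-defined momentum.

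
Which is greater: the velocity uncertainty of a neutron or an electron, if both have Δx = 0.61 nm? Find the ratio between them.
The electron has the larger minimum velocity uncertainty, by a ratio of 1838.7.

For both particles, Δp_min = ℏ/(2Δx) = 8.644e-26 kg·m/s (same for both).

The velocity uncertainty is Δv = Δp/m:
- neutron: Δv = 8.644e-26 / 1.675e-27 = 5.161e+01 m/s = 51.608 m/s
- electron: Δv = 8.644e-26 / 9.109e-31 = 9.489e+04 m/s = 94.892 km/s

Ratio: 9.489e+04 / 5.161e+01 = 1838.7

The lighter particle has larger velocity uncertainty because Δv ∝ 1/m.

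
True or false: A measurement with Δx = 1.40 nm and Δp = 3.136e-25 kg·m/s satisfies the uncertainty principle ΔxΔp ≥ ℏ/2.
Yes, it satisfies the uncertainty principle.

Calculate the product ΔxΔp:
ΔxΔp = (1.400e-09 m) × (3.136e-25 kg·m/s)
ΔxΔp = 4.390e-34 J·s

Compare to the minimum allowed value ℏ/2:
ℏ/2 = 5.273e-35 J·s

Since ΔxΔp = 4.390e-34 J·s ≥ 5.273e-35 J·s = ℏ/2,
the measurement satisfies the uncertainty principle.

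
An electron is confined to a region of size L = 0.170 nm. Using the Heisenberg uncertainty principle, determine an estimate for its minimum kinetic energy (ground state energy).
329.583 meV

Using the uncertainty principle to estimate ground state energy:

1. The position uncertainty is approximately the confinement size:
   Δx ≈ L = 1.700e-10 m

2. From ΔxΔp ≥ ℏ/2, the minimum momentum uncertainty is:
   Δp ≈ ℏ/(2L) = 3.102e-25 kg·m/s

3. The kinetic energy is approximately:
   KE ≈ (Δp)²/(2m) = (3.102e-25)²/(2 × 9.109e-31 kg)
   KE ≈ 5.281e-20 J = 329.583 meV

This is an order-of-magnitude estimate of the ground state energy.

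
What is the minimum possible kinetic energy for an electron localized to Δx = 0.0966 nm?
1.021 eV

Localizing a particle requires giving it sufficient momentum uncertainty:

1. From uncertainty principle: Δp ≥ ℏ/(2Δx)
   Δp_min = (1.055e-34 J·s) / (2 × 9.660e-11 m)
   Δp_min = 5.458e-25 kg·m/s

2. This momentum uncertainty corresponds to kinetic energy:
   KE ≈ (Δp)²/(2m) = (5.458e-25)²/(2 × 9.109e-31 kg)
   KE = 1.635e-19 J = 1.021 eV

Tighter localization requires more energy.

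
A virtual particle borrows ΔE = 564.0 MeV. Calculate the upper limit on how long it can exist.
5.835 × 10^-25 s

Using the energy-time uncertainty principle:
ΔEΔt ≥ ℏ/2

For a virtual particle borrowing energy ΔE, the maximum lifetime is:
Δt_max = ℏ/(2ΔE)

Converting energy:
ΔE = 564.0 MeV = 9.036e-11 J

Δt_max = (1.055e-34 J·s) / (2 × 9.036e-11 J)
Δt_max = 5.835e-25 s = 5.835 × 10^-25 s

Virtual particles with higher borrowed energy exist for shorter times.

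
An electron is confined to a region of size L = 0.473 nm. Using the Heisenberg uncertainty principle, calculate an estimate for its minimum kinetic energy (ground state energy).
42.574 meV

Using the uncertainty principle to estimate ground state energy:

1. The position uncertainty is approximately the confinement size:
   Δx ≈ L = 4.730e-10 m

2. From ΔxΔp ≥ ℏ/2, the minimum momentum uncertainty is:
   Δp ≈ ℏ/(2L) = 1.115e-25 kg·m/s

3. The kinetic energy is approximately:
   KE ≈ (Δp)²/(2m) = (1.115e-25)²/(2 × 9.109e-31 kg)
   KE ≈ 6.821e-21 J = 42.574 meV

This is an order-of-magnitude estimate of the ground state energy.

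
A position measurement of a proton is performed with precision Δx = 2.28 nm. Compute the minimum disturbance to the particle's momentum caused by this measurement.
2.313 × 10^-26 kg·m/s

The uncertainty principle implies that measuring position disturbs momentum:
ΔxΔp ≥ ℏ/2

When we measure position with precision Δx, we necessarily introduce a momentum uncertainty:
Δp ≥ ℏ/(2Δx)
Δp_min = (1.055e-34 J·s) / (2 × 2.280e-09 m)
Δp_min = 2.313e-26 kg·m/s

The more precisely we measure position, the greater the momentum disturbance.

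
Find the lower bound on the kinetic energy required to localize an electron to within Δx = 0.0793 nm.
1.515 eV

Localizing a particle requires giving it sufficient momentum uncertainty:

1. From uncertainty principle: Δp ≥ ℏ/(2Δx)
   Δp_min = (1.055e-34 J·s) / (2 × 7.930e-11 m)
   Δp_min = 6.649e-25 kg·m/s

2. This momentum uncertainty corresponds to kinetic energy:
   KE ≈ (Δp)²/(2m) = (6.649e-25)²/(2 × 9.109e-31 kg)
   KE = 2.427e-19 J = 1.515 eV

Tighter localization requires more energy.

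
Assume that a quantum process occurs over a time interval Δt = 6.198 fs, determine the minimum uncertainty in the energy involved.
53.099 meV

Using the energy-time uncertainty principle:
ΔEΔt ≥ ℏ/2

The minimum uncertainty in energy is:
ΔE_min = ℏ/(2Δt)
ΔE_min = (1.055e-34 J·s) / (2 × 6.198e-15 s)
ΔE_min = 8.507e-21 J = 53.099 meV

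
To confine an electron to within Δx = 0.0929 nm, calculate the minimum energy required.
1.104 eV

Localizing a particle requires giving it sufficient momentum uncertainty:

1. From uncertainty principle: Δp ≥ ℏ/(2Δx)
   Δp_min = (1.055e-34 J·s) / (2 × 9.290e-11 m)
   Δp_min = 5.676e-25 kg·m/s

2. This momentum uncertainty corresponds to kinetic energy:
   KE ≈ (Δp)²/(2m) = (5.676e-25)²/(2 × 9.109e-31 kg)
   KE = 1.768e-19 J = 1.104 eV

Tighter localization requires more energy.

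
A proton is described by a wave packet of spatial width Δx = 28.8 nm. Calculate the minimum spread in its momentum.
1.831 × 10^-27 kg·m/s

For a wave packet, the spatial width Δx and momentum spread Δp are related by the uncertainty principle:
ΔxΔp ≥ ℏ/2

The minimum momentum spread is:
Δp_min = ℏ/(2Δx)
Δp_min = (1.055e-34 J·s) / (2 × 2.880e-08 m)
Δp_min = 1.831e-27 kg·m/s

A wave packet cannot have both a well-defined position and well-defined momentum.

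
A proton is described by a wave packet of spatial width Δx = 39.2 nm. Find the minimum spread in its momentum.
1.345 × 10^-27 kg·m/s

For a wave packet, the spatial width Δx and momentum spread Δp are related by the uncertainty principle:
ΔxΔp ≥ ℏ/2

The minimum momentum spread is:
Δp_min = ℏ/(2Δx)
Δp_min = (1.055e-34 J·s) / (2 × 3.920e-08 m)
Δp_min = 1.345e-27 kg·m/s

A wave packet cannot have both a well-defined position and well-defined momentum.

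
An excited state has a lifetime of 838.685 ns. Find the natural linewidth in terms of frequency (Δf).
94.884 kHz

Using the energy-time uncertainty principle and E = hf:
ΔEΔt ≥ ℏ/2
hΔf·Δt ≥ ℏ/2

The minimum frequency uncertainty is:
Δf = ℏ/(2hτ) = 1/(4πτ)
Δf = 1/(4π × 8.387e-07 s)
Δf = 9.488e+04 Hz = 94.884 kHz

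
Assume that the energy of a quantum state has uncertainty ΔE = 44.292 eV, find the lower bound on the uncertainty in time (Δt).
7.430 as

Using the energy-time uncertainty principle:
ΔEΔt ≥ ℏ/2

The minimum uncertainty in time is:
Δt_min = ℏ/(2ΔE)
Δt_min = (1.055e-34 J·s) / (2 × 7.096e-18 J)
Δt_min = 7.430e-18 s = 7.430 as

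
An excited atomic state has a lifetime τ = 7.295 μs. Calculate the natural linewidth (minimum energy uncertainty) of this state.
45.114 peV

Using the energy-time uncertainty principle:
ΔEΔt ≥ ℏ/2

The lifetime τ represents the time uncertainty Δt.
The natural linewidth (minimum energy uncertainty) is:

ΔE = ℏ/(2τ)
ΔE = (1.055e-34 J·s) / (2 × 7.295e-06 s)
ΔE = 7.228e-30 J = 45.114 peV

This natural linewidth limits the precision of spectroscopic measurements.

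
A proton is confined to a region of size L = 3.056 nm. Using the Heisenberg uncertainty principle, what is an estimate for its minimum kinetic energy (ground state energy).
555.453 neV

Using the uncertainty principle to estimate ground state energy:

1. The position uncertainty is approximately the confinement size:
   Δx ≈ L = 3.056e-09 m

2. From ΔxΔp ≥ ℏ/2, the minimum momentum uncertainty is:
   Δp ≈ ℏ/(2L) = 1.725e-26 kg·m/s

3. The kinetic energy is approximately:
   KE ≈ (Δp)²/(2m) = (1.725e-26)²/(2 × 1.673e-27 kg)
   KE ≈ 8.899e-26 J = 555.453 neV

This is an order-of-magnitude estimate of the ground state energy.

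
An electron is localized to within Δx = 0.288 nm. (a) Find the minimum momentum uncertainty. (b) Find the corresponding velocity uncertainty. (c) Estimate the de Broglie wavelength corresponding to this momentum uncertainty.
(a) Δp_min = 1.831 × 10^-25 kg·m/s
(b) Δv_min = 200.985 km/s
(c) λ_dB = 3.619 nm

Step-by-step:

(a) From the uncertainty principle:
Δp_min = ℏ/(2Δx) = (1.055e-34 J·s)/(2 × 2.880e-10 m) = 1.831e-25 kg·m/s

(b) The velocity uncertainty:
Δv = Δp/m = (1.831e-25 kg·m/s)/(9.109e-31 kg) = 2.010e+05 m/s = 200.985 km/s

(c) The de Broglie wavelength for this momentum:
λ = h/p = (6.626e-34 J·s)/(1.831e-25 kg·m/s) = 3.619e-09 m = 3.619 nm

Note: The de Broglie wavelength is comparable to the localization size, as expected from wave-particle duality.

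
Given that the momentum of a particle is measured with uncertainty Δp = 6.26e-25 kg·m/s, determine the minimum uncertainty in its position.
84.231 pm

Using the Heisenberg uncertainty principle:
ΔxΔp ≥ ℏ/2

The minimum uncertainty in position is:
Δx_min = ℏ/(2Δp)
Δx_min = (1.055e-34 J·s) / (2 × 6.260e-25 kg·m/s)
Δx_min = 8.423e-11 m = 84.231 pm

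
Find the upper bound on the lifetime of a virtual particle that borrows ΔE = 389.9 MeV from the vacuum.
8.441 × 10^-25 s

Using the energy-time uncertainty principle:
ΔEΔt ≥ ℏ/2

For a virtual particle borrowing energy ΔE, the maximum lifetime is:
Δt_max = ℏ/(2ΔE)

Converting energy:
ΔE = 389.9 MeV = 6.247e-11 J

Δt_max = (1.055e-34 J·s) / (2 × 6.247e-11 J)
Δt_max = 8.441e-25 s = 8.441 × 10^-25 s

Virtual particles with higher borrowed energy exist for shorter times.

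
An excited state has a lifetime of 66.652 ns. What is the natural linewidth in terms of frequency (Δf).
1.194 MHz

Using the energy-time uncertainty principle and E = hf:
ΔEΔt ≥ ℏ/2
hΔf·Δt ≥ ℏ/2

The minimum frequency uncertainty is:
Δf = ℏ/(2hτ) = 1/(4πτ)
Δf = 1/(4π × 6.665e-08 s)
Δf = 1.194e+06 Hz = 1.194 MHz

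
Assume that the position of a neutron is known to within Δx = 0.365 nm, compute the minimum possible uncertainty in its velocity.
86.250 m/s

Using the Heisenberg uncertainty principle and Δp = mΔv:
ΔxΔp ≥ ℏ/2
Δx(mΔv) ≥ ℏ/2

The minimum uncertainty in velocity is:
Δv_min = ℏ/(2mΔx)
Δv_min = (1.055e-34 J·s) / (2 × 1.675e-27 kg × 3.650e-10 m)
Δv_min = 8.625e+01 m/s = 86.250 m/s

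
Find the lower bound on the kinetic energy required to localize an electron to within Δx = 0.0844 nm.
1.337 eV

Localizing a particle requires giving it sufficient momentum uncertainty:

1. From uncertainty principle: Δp ≥ ℏ/(2Δx)
   Δp_min = (1.055e-34 J·s) / (2 × 8.440e-11 m)
   Δp_min = 6.247e-25 kg·m/s

2. This momentum uncertainty corresponds to kinetic energy:
   KE ≈ (Δp)²/(2m) = (6.247e-25)²/(2 × 9.109e-31 kg)
   KE = 2.142e-19 J = 1.337 eV

Tighter localization requires more energy.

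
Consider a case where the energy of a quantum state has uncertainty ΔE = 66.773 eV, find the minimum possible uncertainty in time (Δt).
4.929 as

Using the energy-time uncertainty principle:
ΔEΔt ≥ ℏ/2

The minimum uncertainty in time is:
Δt_min = ℏ/(2ΔE)
Δt_min = (1.055e-34 J·s) / (2 × 1.070e-17 J)
Δt_min = 4.929e-18 s = 4.929 as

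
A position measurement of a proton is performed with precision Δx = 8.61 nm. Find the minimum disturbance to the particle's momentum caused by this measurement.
6.124 × 10^-27 kg·m/s

The uncertainty principle implies that measuring position disturbs momentum:
ΔxΔp ≥ ℏ/2

When we measure position with precision Δx, we necessarily introduce a momentum uncertainty:
Δp ≥ ℏ/(2Δx)
Δp_min = (1.055e-34 J·s) / (2 × 8.610e-09 m)
Δp_min = 6.124e-27 kg·m/s

The more precisely we measure position, the greater the momentum disturbance.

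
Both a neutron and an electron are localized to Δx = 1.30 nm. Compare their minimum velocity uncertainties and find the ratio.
The electron has the larger minimum velocity uncertainty, by a ratio of 1838.7.

For both particles, Δp_min = ℏ/(2Δx) = 4.056e-26 kg·m/s (same for both).

The velocity uncertainty is Δv = Δp/m:
- neutron: Δv = 4.056e-26 / 1.675e-27 = 2.422e+01 m/s = 24.216 m/s
- electron: Δv = 4.056e-26 / 9.109e-31 = 4.453e+04 m/s = 44.526 km/s

Ratio: 4.453e+04 / 2.422e+01 = 1838.7

The lighter particle has larger velocity uncertainty because Δv ∝ 1/m.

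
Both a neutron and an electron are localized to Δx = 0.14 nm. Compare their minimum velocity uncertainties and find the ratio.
The electron has the larger minimum velocity uncertainty, by a ratio of 1838.7.

For both particles, Δp_min = ℏ/(2Δx) = 3.766e-25 kg·m/s (same for both).

The velocity uncertainty is Δv = Δp/m:
- neutron: Δv = 3.766e-25 / 1.675e-27 = 2.249e+02 m/s = 224.865 m/s
- electron: Δv = 3.766e-25 / 9.109e-31 = 4.135e+05 m/s = 413.456 km/s

Ratio: 4.135e+05 / 2.249e+02 = 1838.7

The lighter particle has larger velocity uncertainty because Δv ∝ 1/m.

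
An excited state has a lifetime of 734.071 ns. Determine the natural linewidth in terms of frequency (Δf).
108.406 kHz

Using the energy-time uncertainty principle and E = hf:
ΔEΔt ≥ ℏ/2
hΔf·Δt ≥ ℏ/2

The minimum frequency uncertainty is:
Δf = ℏ/(2hτ) = 1/(4πτ)
Δf = 1/(4π × 7.341e-07 s)
Δf = 1.084e+05 Hz = 108.406 kHz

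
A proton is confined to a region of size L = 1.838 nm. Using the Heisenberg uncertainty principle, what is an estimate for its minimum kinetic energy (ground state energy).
1.536 μeV

Using the uncertainty principle to estimate ground state energy:

1. The position uncertainty is approximately the confinement size:
   Δx ≈ L = 1.838e-09 m

2. From ΔxΔp ≥ ℏ/2, the minimum momentum uncertainty is:
   Δp ≈ ℏ/(2L) = 2.869e-26 kg·m/s

3. The kinetic energy is approximately:
   KE ≈ (Δp)²/(2m) = (2.869e-26)²/(2 × 1.673e-27 kg)
   KE ≈ 2.460e-25 J = 1.536 μeV

This is an order-of-magnitude estimate of the ground state energy.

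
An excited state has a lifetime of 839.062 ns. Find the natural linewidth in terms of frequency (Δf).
94.841 kHz

Using the energy-time uncertainty principle and E = hf:
ΔEΔt ≥ ℏ/2
hΔf·Δt ≥ ℏ/2

The minimum frequency uncertainty is:
Δf = ℏ/(2hτ) = 1/(4πτ)
Δf = 1/(4π × 8.391e-07 s)
Δf = 9.484e+04 Hz = 94.841 kHz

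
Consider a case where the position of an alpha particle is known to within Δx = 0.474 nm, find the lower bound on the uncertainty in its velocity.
16.742 m/s

Using the Heisenberg uncertainty principle and Δp = mΔv:
ΔxΔp ≥ ℏ/2
Δx(mΔv) ≥ ℏ/2

The minimum uncertainty in velocity is:
Δv_min = ℏ/(2mΔx)
Δv_min = (1.055e-34 J·s) / (2 × 6.645e-27 kg × 4.740e-10 m)
Δv_min = 1.674e+01 m/s = 16.742 m/s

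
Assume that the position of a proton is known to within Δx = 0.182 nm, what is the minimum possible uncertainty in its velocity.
173.212 m/s

Using the Heisenberg uncertainty principle and Δp = mΔv:
ΔxΔp ≥ ℏ/2
Δx(mΔv) ≥ ℏ/2

The minimum uncertainty in velocity is:
Δv_min = ℏ/(2mΔx)
Δv_min = (1.055e-34 J·s) / (2 × 1.673e-27 kg × 1.820e-10 m)
Δv_min = 1.732e+02 m/s = 173.212 m/s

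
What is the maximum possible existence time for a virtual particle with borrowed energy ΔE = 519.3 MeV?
6.337 × 10^-25 s

Using the energy-time uncertainty principle:
ΔEΔt ≥ ℏ/2

For a virtual particle borrowing energy ΔE, the maximum lifetime is:
Δt_max = ℏ/(2ΔE)

Converting energy:
ΔE = 519.3 MeV = 8.320e-11 J

Δt_max = (1.055e-34 J·s) / (2 × 8.320e-11 J)
Δt_max = 6.337e-25 s = 6.337 × 10^-25 s

Virtual particles with higher borrowed energy exist for shorter times.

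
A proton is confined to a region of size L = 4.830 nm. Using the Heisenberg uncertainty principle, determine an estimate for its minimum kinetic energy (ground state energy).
222.362 neV

Using the uncertainty principle to estimate ground state energy:

1. The position uncertainty is approximately the confinement size:
   Δx ≈ L = 4.830e-09 m

2. From ΔxΔp ≥ ℏ/2, the minimum momentum uncertainty is:
   Δp ≈ ℏ/(2L) = 1.092e-26 kg·m/s

3. The kinetic energy is approximately:
   KE ≈ (Δp)²/(2m) = (1.092e-26)²/(2 × 1.673e-27 kg)
   KE ≈ 3.563e-26 J = 222.362 neV

This is an order-of-magnitude estimate of the ground state energy.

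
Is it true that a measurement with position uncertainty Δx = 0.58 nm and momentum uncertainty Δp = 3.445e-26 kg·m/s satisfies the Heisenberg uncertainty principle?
No, it violates the uncertainty principle (impossible measurement).

Calculate the product ΔxΔp:
ΔxΔp = (5.800e-10 m) × (3.445e-26 kg·m/s)
ΔxΔp = 1.998e-35 J·s

Compare to the minimum allowed value ℏ/2:
ℏ/2 = 5.273e-35 J·s

Since ΔxΔp = 1.998e-35 J·s < 5.273e-35 J·s = ℏ/2,
the measurement violates the uncertainty principle.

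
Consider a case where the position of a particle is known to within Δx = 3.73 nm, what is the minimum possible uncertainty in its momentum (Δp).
1.414 × 10^-26 kg·m/s

Using the Heisenberg uncertainty principle:
ΔxΔp ≥ ℏ/2

The minimum uncertainty in momentum is:
Δp_min = ℏ/(2Δx)
Δp_min = (1.055e-34 J·s) / (2 × 3.730e-09 m)
Δp_min = 1.414e-26 kg·m/s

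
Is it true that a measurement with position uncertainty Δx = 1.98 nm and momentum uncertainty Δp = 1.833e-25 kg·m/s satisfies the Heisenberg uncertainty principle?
Yes, it satisfies the uncertainty principle.

Calculate the product ΔxΔp:
ΔxΔp = (1.980e-09 m) × (1.833e-25 kg·m/s)
ΔxΔp = 3.629e-34 J·s

Compare to the minimum allowed value ℏ/2:
ℏ/2 = 5.273e-35 J·s

Since ΔxΔp = 3.629e-34 J·s ≥ 5.273e-35 J·s = ℏ/2,
the measurement satisfies the uncertainty principle.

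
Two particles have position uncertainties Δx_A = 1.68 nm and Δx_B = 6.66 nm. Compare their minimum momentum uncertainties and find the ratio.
Particle A has the larger minimum momentum uncertainty, by a factor of 3.96.

For each particle, the minimum momentum uncertainty is Δp_min = ℏ/(2Δx):

Particle A: Δp_A = ℏ/(2×1.680e-09 m) = 3.139e-26 kg·m/s
Particle B: Δp_B = ℏ/(2×6.660e-09 m) = 7.917e-27 kg·m/s

Ratio: Δp_A/Δp_B = 3.96

Since Δp_min ∝ 1/Δx, the particle with smaller position uncertainty (A) has larger momentum uncertainty.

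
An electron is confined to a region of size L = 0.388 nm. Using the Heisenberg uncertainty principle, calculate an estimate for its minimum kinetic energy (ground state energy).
63.270 meV

Using the uncertainty principle to estimate ground state energy:

1. The position uncertainty is approximately the confinement size:
   Δx ≈ L = 3.880e-10 m

2. From ΔxΔp ≥ ℏ/2, the minimum momentum uncertainty is:
   Δp ≈ ℏ/(2L) = 1.359e-25 kg·m/s

3. The kinetic energy is approximately:
   KE ≈ (Δp)²/(2m) = (1.359e-25)²/(2 × 9.109e-31 kg)
   KE ≈ 1.014e-20 J = 63.270 meV

This is an order-of-magnitude estimate of the ground state energy.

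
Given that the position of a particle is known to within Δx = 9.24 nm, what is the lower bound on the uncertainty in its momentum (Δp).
5.707 × 10^-27 kg·m/s

Using the Heisenberg uncertainty principle:
ΔxΔp ≥ ℏ/2

The minimum uncertainty in momentum is:
Δp_min = ℏ/(2Δx)
Δp_min = (1.055e-34 J·s) / (2 × 9.240e-09 m)
Δp_min = 5.707e-27 kg·m/s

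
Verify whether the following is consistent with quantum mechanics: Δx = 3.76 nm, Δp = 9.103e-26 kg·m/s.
Yes, it satisfies the uncertainty principle.

Calculate the product ΔxΔp:
ΔxΔp = (3.760e-09 m) × (9.103e-26 kg·m/s)
ΔxΔp = 3.423e-34 J·s

Compare to the minimum allowed value ℏ/2:
ℏ/2 = 5.273e-35 J·s

Since ΔxΔp = 3.423e-34 J·s ≥ 5.273e-35 J·s = ℏ/2,
the measurement satisfies the uncertainty principle.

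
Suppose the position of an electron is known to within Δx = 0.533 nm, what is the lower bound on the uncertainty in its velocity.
108.600 km/s

Using the Heisenberg uncertainty principle and Δp = mΔv:
ΔxΔp ≥ ℏ/2
Δx(mΔv) ≥ ℏ/2

The minimum uncertainty in velocity is:
Δv_min = ℏ/(2mΔx)
Δv_min = (1.055e-34 J·s) / (2 × 9.109e-31 kg × 5.330e-10 m)
Δv_min = 1.086e+05 m/s = 108.600 km/s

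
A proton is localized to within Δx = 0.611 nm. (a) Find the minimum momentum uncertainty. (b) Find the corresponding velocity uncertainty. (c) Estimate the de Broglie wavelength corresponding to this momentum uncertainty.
(a) Δp_min = 8.630 × 10^-26 kg·m/s
(b) Δv_min = 51.595 m/s
(c) λ_dB = 7.678 nm

Step-by-step:

(a) From the uncertainty principle:
Δp_min = ℏ/(2Δx) = (1.055e-34 J·s)/(2 × 6.110e-10 m) = 8.630e-26 kg·m/s

(b) The velocity uncertainty:
Δv = Δp/m = (8.630e-26 kg·m/s)/(1.673e-27 kg) = 5.159e+01 m/s = 51.595 m/s

(c) The de Broglie wavelength for this momentum:
λ = h/p = (6.626e-34 J·s)/(8.630e-26 kg·m/s) = 7.678e-09 m = 7.678 nm

Note: The de Broglie wavelength is comparable to the localization size, as expected from wave-particle duality.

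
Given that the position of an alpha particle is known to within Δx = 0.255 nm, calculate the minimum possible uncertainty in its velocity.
31.120 m/s

Using the Heisenberg uncertainty principle and Δp = mΔv:
ΔxΔp ≥ ℏ/2
Δx(mΔv) ≥ ℏ/2

The minimum uncertainty in velocity is:
Δv_min = ℏ/(2mΔx)
Δv_min = (1.055e-34 J·s) / (2 × 6.645e-27 kg × 2.550e-10 m)
Δv_min = 3.112e+01 m/s = 31.120 m/s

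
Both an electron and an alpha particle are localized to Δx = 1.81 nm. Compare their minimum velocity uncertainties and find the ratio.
The electron has the larger minimum velocity uncertainty, by a ratio of 7294.3.

For both particles, Δp_min = ℏ/(2Δx) = 2.913e-26 kg·m/s (same for both).

The velocity uncertainty is Δv = Δp/m:
- electron: Δv = 2.913e-26 / 9.109e-31 = 3.198e+04 m/s = 31.980 km/s
- alpha particle: Δv = 2.913e-26 / 6.645e-27 = 4.384e+00 m/s = 4.384 m/s

Ratio: 3.198e+04 / 4.384e+00 = 7294.3

The lighter particle has larger velocity uncertainty because Δv ∝ 1/m.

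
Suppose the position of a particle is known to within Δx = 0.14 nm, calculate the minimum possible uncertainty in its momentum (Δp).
3.766 × 10^-25 kg·m/s

Using the Heisenberg uncertainty principle:
ΔxΔp ≥ ℏ/2

The minimum uncertainty in momentum is:
Δp_min = ℏ/(2Δx)
Δp_min = (1.055e-34 J·s) / (2 × 1.400e-10 m)
Δp_min = 3.766e-25 kg·m/s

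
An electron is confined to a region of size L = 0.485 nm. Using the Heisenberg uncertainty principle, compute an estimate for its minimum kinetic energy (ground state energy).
40.493 meV

Using the uncertainty principle to estimate ground state energy:

1. The position uncertainty is approximately the confinement size:
   Δx ≈ L = 4.850e-10 m

2. From ΔxΔp ≥ ℏ/2, the minimum momentum uncertainty is:
   Δp ≈ ℏ/(2L) = 1.087e-25 kg·m/s

3. The kinetic energy is approximately:
   KE ≈ (Δp)²/(2m) = (1.087e-25)²/(2 × 9.109e-31 kg)
   KE ≈ 6.488e-21 J = 40.493 meV

This is an order-of-magnitude estimate of the ground state energy.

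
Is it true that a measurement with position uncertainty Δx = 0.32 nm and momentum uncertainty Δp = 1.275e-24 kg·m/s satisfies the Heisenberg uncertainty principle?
Yes, it satisfies the uncertainty principle.

Calculate the product ΔxΔp:
ΔxΔp = (3.200e-10 m) × (1.275e-24 kg·m/s)
ΔxΔp = 4.080e-34 J·s

Compare to the minimum allowed value ℏ/2:
ℏ/2 = 5.273e-35 J·s

Since ΔxΔp = 4.080e-34 J·s ≥ 5.273e-35 J·s = ℏ/2,
the measurement satisfies the uncertainty principle.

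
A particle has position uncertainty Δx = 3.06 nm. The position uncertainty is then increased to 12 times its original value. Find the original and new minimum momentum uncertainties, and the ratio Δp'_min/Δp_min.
Original Δp_min = 1.723 × 10^-26 kg·m/s; new Δp'_min = 1.436 × 10^-27 kg·m/s; ratio Δp'_min/Δp_min = 1/12.

From the uncertainty principle ΔxΔp ≥ ℏ/2, the minimum momentum uncertainty is Δp_min = ℏ/(2Δx).

Original (Δx = 3.06 nm = 3.060e-09 m):
Δp_min = (1.055e-34 J·s)/(2 × 3.060e-09 m) = 1.723e-26 kg·m/s

When Δx → 12Δx:
Δp'_min = ℏ/(2 × 12Δx) = (1/12) × ℏ/(2Δx) = (1/12) × Δp_min
Δp'_min = 1/12 × 1.723e-26 kg·m/s = 1.436e-27 kg·m/s

Since Δp_min ∝ 1/Δx, when Δx is increased to 12 times its original value, Δp_min decreases to 1/12 of its original value.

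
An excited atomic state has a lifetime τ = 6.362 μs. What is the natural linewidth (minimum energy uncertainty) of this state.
51.730 peV

Using the energy-time uncertainty principle:
ΔEΔt ≥ ℏ/2

The lifetime τ represents the time uncertainty Δt.
The natural linewidth (minimum energy uncertainty) is:

ΔE = ℏ/(2τ)
ΔE = (1.055e-34 J·s) / (2 × 6.362e-06 s)
ΔE = 8.288e-30 J = 51.730 peV

This natural linewidth limits the precision of spectroscopic measurements.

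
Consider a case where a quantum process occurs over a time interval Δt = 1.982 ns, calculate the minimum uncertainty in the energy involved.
166.047 neV

Using the energy-time uncertainty principle:
ΔEΔt ≥ ℏ/2

The minimum uncertainty in energy is:
ΔE_min = ℏ/(2Δt)
ΔE_min = (1.055e-34 J·s) / (2 × 1.982e-09 s)
ΔE_min = 2.660e-26 J = 166.047 neV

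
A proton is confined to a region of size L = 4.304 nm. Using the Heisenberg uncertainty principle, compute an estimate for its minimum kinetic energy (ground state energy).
280.033 neV

Using the uncertainty principle to estimate ground state energy:

1. The position uncertainty is approximately the confinement size:
   Δx ≈ L = 4.304e-09 m

2. From ΔxΔp ≥ ℏ/2, the minimum momentum uncertainty is:
   Δp ≈ ℏ/(2L) = 1.225e-26 kg·m/s

3. The kinetic energy is approximately:
   KE ≈ (Δp)²/(2m) = (1.225e-26)²/(2 × 1.673e-27 kg)
   KE ≈ 4.487e-26 J = 280.033 neV

This is an order-of-magnitude estimate of the ground state energy.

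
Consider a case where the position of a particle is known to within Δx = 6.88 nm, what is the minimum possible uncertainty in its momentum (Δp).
7.664 × 10^-27 kg·m/s

Using the Heisenberg uncertainty principle:
ΔxΔp ≥ ℏ/2

The minimum uncertainty in momentum is:
Δp_min = ℏ/(2Δx)
Δp_min = (1.055e-34 J·s) / (2 × 6.880e-09 m)
Δp_min = 7.664e-27 kg·m/s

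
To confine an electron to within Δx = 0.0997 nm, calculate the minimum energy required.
958.236 meV

Localizing a particle requires giving it sufficient momentum uncertainty:

1. From uncertainty principle: Δp ≥ ℏ/(2Δx)
   Δp_min = (1.055e-34 J·s) / (2 × 9.970e-11 m)
   Δp_min = 5.289e-25 kg·m/s

2. This momentum uncertainty corresponds to kinetic energy:
   KE ≈ (Δp)²/(2m) = (5.289e-25)²/(2 × 9.109e-31 kg)
   KE = 1.535e-19 J = 958.236 meV

Tighter localization requires more energy.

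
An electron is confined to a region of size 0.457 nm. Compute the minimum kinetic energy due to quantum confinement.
45.607 meV

Using the uncertainty principle:

1. Position uncertainty: Δx ≈ 4.570e-10 m
2. Minimum momentum uncertainty: Δp = ℏ/(2Δx) = 1.154e-25 kg·m/s
3. Minimum kinetic energy:
   KE = (Δp)²/(2m) = (1.154e-25)²/(2 × 9.109e-31 kg)
   KE = 7.307e-21 J = 45.607 meV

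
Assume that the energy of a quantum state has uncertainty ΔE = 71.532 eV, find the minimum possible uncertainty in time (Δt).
4.601 as

Using the energy-time uncertainty principle:
ΔEΔt ≥ ℏ/2

The minimum uncertainty in time is:
Δt_min = ℏ/(2ΔE)
Δt_min = (1.055e-34 J·s) / (2 × 1.146e-17 J)
Δt_min = 4.601e-18 s = 4.601 as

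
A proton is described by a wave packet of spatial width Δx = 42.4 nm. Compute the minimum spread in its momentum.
1.244 × 10^-27 kg·m/s

For a wave packet, the spatial width Δx and momentum spread Δp are related by the uncertainty principle:
ΔxΔp ≥ ℏ/2

The minimum momentum spread is:
Δp_min = ℏ/(2Δx)
Δp_min = (1.055e-34 J·s) / (2 × 4.240e-08 m)
Δp_min = 1.244e-27 kg·m/s

A wave packet cannot have both a well-defined position and well-defined momentum.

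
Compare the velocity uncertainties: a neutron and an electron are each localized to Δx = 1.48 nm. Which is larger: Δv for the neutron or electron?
The electron has the larger minimum velocity uncertainty, by a ratio of 1838.7.

For both particles, Δp_min = ℏ/(2Δx) = 3.563e-26 kg·m/s (same for both).

The velocity uncertainty is Δv = Δp/m:
- neutron: Δv = 3.563e-26 / 1.675e-27 = 2.127e+01 m/s = 21.271 m/s
- electron: Δv = 3.563e-26 / 9.109e-31 = 3.911e+04 m/s = 39.111 km/s

Ratio: 3.911e+04 / 2.127e+01 = 1838.7

The lighter particle has larger velocity uncertainty because Δv ∝ 1/m.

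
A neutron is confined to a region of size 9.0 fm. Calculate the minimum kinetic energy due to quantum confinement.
63.954 keV

Using the uncertainty principle:

1. Position uncertainty: Δx ≈ 9.000e-15 m
2. Minimum momentum uncertainty: Δp = ℏ/(2Δx) = 5.859e-21 kg·m/s
3. Minimum kinetic energy:
   KE = (Δp)²/(2m) = (5.859e-21)²/(2 × 1.675e-27 kg)
   KE = 1.025e-14 J = 63.954 keV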